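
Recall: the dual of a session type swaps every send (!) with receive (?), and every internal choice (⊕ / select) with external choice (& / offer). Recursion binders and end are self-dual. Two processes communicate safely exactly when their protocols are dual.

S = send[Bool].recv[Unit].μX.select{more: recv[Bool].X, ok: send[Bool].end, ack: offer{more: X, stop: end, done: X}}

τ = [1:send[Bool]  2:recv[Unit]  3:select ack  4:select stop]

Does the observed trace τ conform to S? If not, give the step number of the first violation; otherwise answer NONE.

4

@1 send[Bool]  match  state: recv[Unit].μX.…
@2 recv[Unit]  match  state: μX.…
@3 select ack  match  state: offer{more: μX.…, stop: end, done: μX.…}
@4 got select stop, protocol expects offer more or offer stop or offer done  ✗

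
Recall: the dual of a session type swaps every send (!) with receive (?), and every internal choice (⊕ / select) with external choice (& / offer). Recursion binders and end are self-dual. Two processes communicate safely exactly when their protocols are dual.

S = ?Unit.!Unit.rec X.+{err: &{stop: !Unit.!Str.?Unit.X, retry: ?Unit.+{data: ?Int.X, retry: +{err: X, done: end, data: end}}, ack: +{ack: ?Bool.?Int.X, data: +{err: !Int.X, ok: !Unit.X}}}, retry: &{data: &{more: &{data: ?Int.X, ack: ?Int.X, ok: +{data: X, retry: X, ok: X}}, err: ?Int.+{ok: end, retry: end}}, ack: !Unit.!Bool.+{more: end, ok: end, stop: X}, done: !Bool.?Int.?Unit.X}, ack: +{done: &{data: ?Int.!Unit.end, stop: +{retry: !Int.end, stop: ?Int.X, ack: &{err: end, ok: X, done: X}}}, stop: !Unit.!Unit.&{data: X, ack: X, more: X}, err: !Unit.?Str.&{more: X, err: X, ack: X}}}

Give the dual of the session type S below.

?Unit → !Unit
  !Unit → ?Unit
    rec X → rec X  (μ self-dual)
      +{err,retry,ack} → &{err,retry,ack}  (select→offer)
        [err]
          &{stop,retry,ack} → +{stop,retry,ack}  (&→⊕)
            [stop]
              !Unit → ?Unit
                !Str → ?Str
                  ?Unit → !Unit
                    X self-dual
            [retry]
              ?Unit → !Unit
                +{data,retry} → &{data,retry}  (select→offer)
                  [data]
                    ?Int → !Int
                      X self-dual
                  [retry]
                    +{err,done,data} → &{err,done,data}  (select→offer)
                      [err]
                        X self-dual
                      [done]
                        end self-dual
                      [data]
                        end self-dual
            [ack]
              +{ack,data} → &{ack,data}  (select→offer)
                [ack]
                  ?Bool → !Bool
                    ?Int → !Int
                      X self-dual
                [data]
                  +{err,ok} → &{err,ok}  (select→offer)
                    [err]
                      !Int → ?Int
                        X self-dual
                    [ok]
                      !Unit → ?Unit
                        X self-dual
        [retry]
          &{data,ack,done} → +{data,ack,done}  (&→⊕)
            [data]
              &{more,err} → +{more,err}  (&→⊕)
                [more]
                  &{data,ack,ok} → +{data,ack,ok}  (&→⊕)
                    [data]
                      ?Int → !Int
                        X self-dual
                    [ack]
                      ?Int → !Int
                        X self-dual
                    [ok]
                      +{data,retry,ok} → &{data,retry,ok}  (select→offer)
                        [data]
                          X self-dual
                        [retry]
                          X self-dual
                        [ok]
                          X self-dual
                [err]
                  ?Int → !Int
                    +{ok,retry} → &{ok,retry}  (select→offer)
                      [ok]
                        end self-dual
                      [retry]
                        end self-dual
            [ack]
              !Unit → ?Unit
                !Bool → ?Bool
                  +{more,ok,stop} → &{more,ok,stop}  (select→offer)
                    [more]
                      end self-dual
                    [ok]
                      end self-dual
                    [stop]
                      X self-dual
            [done]
              !Bool → ?Bool
                ?Int → !Int
                  ?Unit → !Unit
                    X self-dual
        [ack]
          +{done,stop,err} → &{done,stop,err}  (select→offer)
            [done]
              &{data,stop} → +{data,stop}  (&→⊕)
                [data]
                  ?Int → !Int
                    !Unit → ?Unit
                      end self-dual
                [stop]
                  +{retry,stop,ack} → &{retry,stop,ack}  (select→offer)
                    [retry]
                      !Int → ?Int
                        end self-dual
                    [stop]
                      ?Int → !Int
                        X self-dual
                    [ack]
                      &{err,ok,done} → +{err,ok,done}  (&→⊕)
                        [err]
                          end self-dual
                        [ok]
                          X self-dual
                        [done]
                          X self-dual
            [stop]
              !Unit → ?Unit
                !Unit → ?Unit
                  &{data,ack,more} → +{data,ack,more}  (&→⊕)
                    [data]
                      X self-dual
                    [ack]
                      X self-dual
                    [more]
                      X self-dual
            [err]
              !Unit → ?Unit
                ?Str → !Str
                  &{more,err,ack} → +{more,err,ack}  (&→⊕)
                    [more]
                      X self-dual
                    [err]
                      X self-dual
                    [ack]
                      X self-dual

!Unit.?Unit.rec X.&{err: +{stop: ?Unit.?Str.!Unit.X, retry: !Unit.&{data: !Int.X, retry: &{err: X, done: end, data: end}}, ack: &{ack: !Bool.!Int.X, data: &{err: ?Int.X, ok: ?Unit.X}}}, retry: +{data: +{more: +{data: !Int.X, ack: !Int.X, ok: &{data: X, retry: X, ok: X}}, err: !Int.&{ok: end, retry: end}}, ack: ?Unit.?Bool.&{more: end, ok: end, stop: X}, done: ?Bool.!Int.!Unit.X}, ack: &{done: +{data: !Int.?Unit.end, stop: &{retry: ?Int.end, stop: !Int.X, ack: +{err: end, ok: X, done: X}}}, stop: ?Unit.?Unit.+{data: X, ack: X, more: X}, err: ?Unit.!Str.+{more: X, err: X, ack: X}}}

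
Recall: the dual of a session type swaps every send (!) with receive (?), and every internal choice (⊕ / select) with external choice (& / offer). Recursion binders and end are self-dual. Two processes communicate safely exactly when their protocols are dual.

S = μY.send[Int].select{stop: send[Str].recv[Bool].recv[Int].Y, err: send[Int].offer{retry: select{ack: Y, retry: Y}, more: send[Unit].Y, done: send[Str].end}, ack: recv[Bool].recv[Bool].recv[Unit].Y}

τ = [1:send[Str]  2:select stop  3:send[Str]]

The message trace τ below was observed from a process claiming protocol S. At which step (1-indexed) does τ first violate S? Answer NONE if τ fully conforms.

@1 got send[Str], protocol expects send[Int]  ✗

1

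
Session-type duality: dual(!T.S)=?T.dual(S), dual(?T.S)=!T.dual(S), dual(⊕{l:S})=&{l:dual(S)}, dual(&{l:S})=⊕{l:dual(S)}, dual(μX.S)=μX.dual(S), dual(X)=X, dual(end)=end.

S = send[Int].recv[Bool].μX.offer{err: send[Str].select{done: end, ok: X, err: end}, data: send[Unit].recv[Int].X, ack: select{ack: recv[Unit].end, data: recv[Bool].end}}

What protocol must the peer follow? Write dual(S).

recv[Int].send[Bool].μX.select{err: recv[Str].offer{done: end, ok: X, err: end}, data: recv[Unit].send[Int].X, ack: offer{ack: send[Unit].end, data: send[Bool].end}}

send[Int] ↦ recv[Int]
  recv[Bool] ↦ send[Bool]
    μX ↦ μX  (μ self-dual)
      offer{err,data,ack} ↦ select{err,data,ack}  (&→⊕)
        [err]
          send[Str] ↦ recv[Str]
            select{done,ok,err} ↦ offer{done,ok,err}  (⊕→&)
              [done]
                end ↦ end
              [ok]
                X ↦ X
              [err]
                end ↦ end
        [data]
          send[Unit] ↦ recv[Unit]
            recv[Int] ↦ send[Int]
              X ↦ X
        [ack]
          select{ack,data} ↦ offer{ack,data}  (⊕→&)
            [ack]
              recv[Unit] ↦ send[Unit]
                end ↦ end
            [data]
              recv[Bool] ↦ send[Bool]
                end ↦ end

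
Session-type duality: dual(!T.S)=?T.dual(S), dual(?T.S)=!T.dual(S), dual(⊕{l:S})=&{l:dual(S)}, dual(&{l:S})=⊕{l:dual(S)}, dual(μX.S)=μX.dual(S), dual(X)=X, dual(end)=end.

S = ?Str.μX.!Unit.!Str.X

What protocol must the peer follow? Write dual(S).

?Str ↦ !Str
  μX ↦ μX  (rec unchanged)
    !Unit ↦ ?Unit
      !Str ↦ ?Str
        X self-dual

!Str.μX.?Unit.?Str.X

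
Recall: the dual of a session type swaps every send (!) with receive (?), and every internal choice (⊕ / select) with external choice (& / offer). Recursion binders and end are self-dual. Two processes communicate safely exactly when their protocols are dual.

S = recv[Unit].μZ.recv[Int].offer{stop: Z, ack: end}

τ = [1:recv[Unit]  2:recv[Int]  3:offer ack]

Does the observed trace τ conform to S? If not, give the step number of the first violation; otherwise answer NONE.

NONE

[1] recv[Unit]  match  residual = μZ.…
[2] recv[Int]  match  residual = offer{stop: μZ.…, ack: end}
[3] offer ack  match  residual = end
trace exhausted — no violation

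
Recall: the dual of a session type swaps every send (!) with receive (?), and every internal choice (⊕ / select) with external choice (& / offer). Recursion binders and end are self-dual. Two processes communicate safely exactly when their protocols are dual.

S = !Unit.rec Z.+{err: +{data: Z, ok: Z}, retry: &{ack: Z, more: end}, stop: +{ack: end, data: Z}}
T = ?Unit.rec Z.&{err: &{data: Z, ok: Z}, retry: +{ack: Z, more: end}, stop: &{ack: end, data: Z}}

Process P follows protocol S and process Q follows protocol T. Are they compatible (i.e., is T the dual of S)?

!Unit | ?Unit  match
  rec Z | rec Z  match (rec unchanged)
    +{err,retry,stop} | &{err,retry,stop}  match same labels
      • err:
        +{data,ok} | &{data,ok}  match same labels
          • data:
            Z | Z  match
          • ok:
            Z | Z  match
      • retry:
        &{ack,more} | +{ack,more}  match same labels
          • ack:
            Z | Z  match
          • more:
            end | end  match
      • stop:
        +{ack,data} | &{ack,data}  match same labels
          • ack:
            end | end  match
          • data:
            Z | Z  match

YES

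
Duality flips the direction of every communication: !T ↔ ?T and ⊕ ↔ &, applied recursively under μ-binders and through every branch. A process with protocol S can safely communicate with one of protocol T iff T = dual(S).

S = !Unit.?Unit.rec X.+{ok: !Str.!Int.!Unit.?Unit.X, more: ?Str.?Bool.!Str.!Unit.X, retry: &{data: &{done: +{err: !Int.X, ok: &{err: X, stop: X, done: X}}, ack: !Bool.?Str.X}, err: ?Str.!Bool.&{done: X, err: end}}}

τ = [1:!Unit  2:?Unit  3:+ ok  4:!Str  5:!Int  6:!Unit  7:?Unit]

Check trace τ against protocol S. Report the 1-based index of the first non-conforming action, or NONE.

NONE

[1] !Unit  ✓  now at ?Unit.rec X.…
[2] ?Unit  ✓  now at rec X.…
[3] + ok  ✓  now at !Str.!Int.!Unit.?Unit.rec X.…
[4] !Str  ✓  now at !Int.!Unit.?Unit.rec X.…
[5] !Int  ✓  now at !Unit.?Unit.rec X.…
[6] !Unit  ✓  now at ?Unit.rec X.…
[7] ?Unit  ✓  now at rec X.…
trace exhausted — no violation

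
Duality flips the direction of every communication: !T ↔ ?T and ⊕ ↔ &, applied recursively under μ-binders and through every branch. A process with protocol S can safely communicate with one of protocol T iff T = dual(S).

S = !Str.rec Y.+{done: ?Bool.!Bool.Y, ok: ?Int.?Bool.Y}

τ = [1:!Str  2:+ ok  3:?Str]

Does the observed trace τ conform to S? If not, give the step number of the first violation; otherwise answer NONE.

3

step 1: !Str  ✓  cont: rec Y.…
step 2: + ok  ✓  cont: ?Int.?Bool.rec Y.…
step 3: got ?Str, protocol expects ?Int  ✗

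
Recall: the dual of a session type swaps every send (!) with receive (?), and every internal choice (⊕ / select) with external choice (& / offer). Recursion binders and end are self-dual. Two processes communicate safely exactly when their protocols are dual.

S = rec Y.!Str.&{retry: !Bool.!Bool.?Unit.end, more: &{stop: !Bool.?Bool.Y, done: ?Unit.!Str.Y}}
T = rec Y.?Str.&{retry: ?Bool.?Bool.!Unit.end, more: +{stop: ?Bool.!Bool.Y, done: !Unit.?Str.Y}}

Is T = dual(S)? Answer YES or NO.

NO

rec Y | rec Y  ok (μ self-dual)
  !Str | ?Str  ok
    &{retry,more} | &{retry,more}  ✗ choice polarity not flipped — not dual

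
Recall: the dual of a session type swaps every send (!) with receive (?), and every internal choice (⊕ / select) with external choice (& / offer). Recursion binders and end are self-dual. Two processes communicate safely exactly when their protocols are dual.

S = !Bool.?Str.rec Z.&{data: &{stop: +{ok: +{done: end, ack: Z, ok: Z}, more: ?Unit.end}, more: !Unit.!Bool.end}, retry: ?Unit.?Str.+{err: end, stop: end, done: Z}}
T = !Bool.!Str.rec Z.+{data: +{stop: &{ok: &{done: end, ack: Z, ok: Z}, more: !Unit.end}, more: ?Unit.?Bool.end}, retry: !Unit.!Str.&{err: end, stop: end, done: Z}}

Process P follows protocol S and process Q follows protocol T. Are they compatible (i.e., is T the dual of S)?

!Bool | !Bool  ✗ same direction on both sides — not dual

NO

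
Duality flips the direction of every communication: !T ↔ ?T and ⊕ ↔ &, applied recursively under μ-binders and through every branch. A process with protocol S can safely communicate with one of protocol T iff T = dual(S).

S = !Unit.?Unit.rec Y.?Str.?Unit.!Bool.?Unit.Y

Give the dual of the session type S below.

!Unit = ?Unit
  ?Unit = !Unit
    rec Y = rec Y  (rec unchanged)
      ?Str = !Str
        ?Unit = !Unit
          !Bool = ?Bool
            ?Unit = !Unit
              Y ↦ Y

?Unit.!Unit.rec Y.!Str.!Unit.?Bool.!Unit.Y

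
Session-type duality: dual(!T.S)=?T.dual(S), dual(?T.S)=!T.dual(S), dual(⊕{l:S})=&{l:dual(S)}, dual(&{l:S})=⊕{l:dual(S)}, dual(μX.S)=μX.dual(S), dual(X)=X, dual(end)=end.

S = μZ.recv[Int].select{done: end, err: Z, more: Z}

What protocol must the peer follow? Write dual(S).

μZ.send[Int].offer{done: end, err: Z, more: Z}

μZ → μZ  (binder kept)
  recv[Int] → send[Int]
    select{done,err,more} → offer{done,err,more}  (select→offer)
      case done:
        end self-dual
      case err:
        Z self-dual
      case more:
        Z self-dual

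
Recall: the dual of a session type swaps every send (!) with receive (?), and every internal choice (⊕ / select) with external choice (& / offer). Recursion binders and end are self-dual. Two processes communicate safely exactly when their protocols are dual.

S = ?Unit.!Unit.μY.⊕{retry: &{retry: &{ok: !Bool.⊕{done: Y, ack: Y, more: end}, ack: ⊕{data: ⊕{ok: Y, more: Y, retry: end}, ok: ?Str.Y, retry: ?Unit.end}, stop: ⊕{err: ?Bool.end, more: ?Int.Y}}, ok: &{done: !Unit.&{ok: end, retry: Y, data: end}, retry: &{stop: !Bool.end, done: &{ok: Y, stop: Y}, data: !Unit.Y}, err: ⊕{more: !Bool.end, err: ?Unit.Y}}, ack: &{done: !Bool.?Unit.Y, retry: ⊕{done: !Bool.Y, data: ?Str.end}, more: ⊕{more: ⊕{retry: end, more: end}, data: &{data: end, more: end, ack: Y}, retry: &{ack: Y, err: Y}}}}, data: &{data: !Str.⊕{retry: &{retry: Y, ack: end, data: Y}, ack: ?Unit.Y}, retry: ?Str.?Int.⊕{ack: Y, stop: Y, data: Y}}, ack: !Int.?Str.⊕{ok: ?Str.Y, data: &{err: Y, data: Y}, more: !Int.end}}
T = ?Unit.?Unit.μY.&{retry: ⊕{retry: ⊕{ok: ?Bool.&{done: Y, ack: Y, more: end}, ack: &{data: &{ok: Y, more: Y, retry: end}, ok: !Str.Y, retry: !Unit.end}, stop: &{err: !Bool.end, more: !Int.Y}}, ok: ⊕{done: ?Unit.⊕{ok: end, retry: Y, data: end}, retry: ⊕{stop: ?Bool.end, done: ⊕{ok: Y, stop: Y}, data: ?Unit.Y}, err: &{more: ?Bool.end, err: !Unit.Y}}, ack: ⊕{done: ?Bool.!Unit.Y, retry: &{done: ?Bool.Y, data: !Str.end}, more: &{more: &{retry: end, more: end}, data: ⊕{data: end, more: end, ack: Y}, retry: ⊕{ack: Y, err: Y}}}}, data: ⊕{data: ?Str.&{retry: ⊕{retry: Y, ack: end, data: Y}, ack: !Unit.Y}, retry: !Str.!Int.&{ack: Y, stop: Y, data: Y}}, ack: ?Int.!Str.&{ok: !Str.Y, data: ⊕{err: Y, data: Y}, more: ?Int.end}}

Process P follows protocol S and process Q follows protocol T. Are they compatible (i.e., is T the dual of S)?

NO

?Unit | ?Unit  ✗ same direction on both sides — not dual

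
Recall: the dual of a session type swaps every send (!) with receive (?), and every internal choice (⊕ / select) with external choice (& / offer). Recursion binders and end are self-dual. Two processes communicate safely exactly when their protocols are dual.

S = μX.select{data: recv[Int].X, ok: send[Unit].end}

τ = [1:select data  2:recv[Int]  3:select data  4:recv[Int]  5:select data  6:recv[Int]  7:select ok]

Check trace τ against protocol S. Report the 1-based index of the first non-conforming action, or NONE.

NONE

step 1: select data  ok  now at recv[Int].μX.…
step 2: recv[Int]  ok  now at μX.…
step 3: select data  ok  now at recv[Int].μX.…
step 4: recv[Int]  ok  now at μX.…
step 5: select data  ok  now at recv[Int].μX.…
step 6: recv[Int]  ok  now at μX.…
step 7: select ok  ok  now at send[Unit].end
all 7 steps conform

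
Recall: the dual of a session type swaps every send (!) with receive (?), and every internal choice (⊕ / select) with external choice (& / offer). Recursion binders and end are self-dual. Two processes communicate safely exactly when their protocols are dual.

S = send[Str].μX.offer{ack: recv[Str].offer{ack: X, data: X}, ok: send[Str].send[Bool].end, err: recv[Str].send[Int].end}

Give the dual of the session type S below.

send[Str] = recv[Str]
  μX = μX  (binder kept)
    offer{ack,ok,err} = select{ack,ok,err}  (&→⊕)
      [ack]
        recv[Str] = send[Str]
          offer{ack,data} = select{ack,data}  (&→⊕)
            [ack]
              dual(X) = X
            [data]
              dual(X) = X
      [ok]
        send[Str] = recv[Str]
          send[Bool] = recv[Bool]
            dual(end) = end
      [err]
        recv[Str] = send[Str]
          send[Int] = recv[Int]
            dual(end) = end

recv[Str].μX.select{ack: send[Str].select{ack: X, data: X}, ok: recv[Str].recv[Bool].end, err: send[Str].recv[Int].end}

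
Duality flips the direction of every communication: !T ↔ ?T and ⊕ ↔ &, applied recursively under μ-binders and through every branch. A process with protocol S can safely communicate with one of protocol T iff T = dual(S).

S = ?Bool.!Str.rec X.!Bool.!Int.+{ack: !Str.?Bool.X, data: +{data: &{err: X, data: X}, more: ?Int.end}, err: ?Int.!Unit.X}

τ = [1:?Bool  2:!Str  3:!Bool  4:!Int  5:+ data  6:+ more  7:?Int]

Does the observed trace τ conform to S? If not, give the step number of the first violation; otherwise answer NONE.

@1 ?Bool  ok  residual = !Str.rec X.…
@2 !Str  ok  residual = rec X.…
@3 !Bool  ok  residual = !Int.+{ack: !Str.?Bool.rec X.…, data: +{data: &{err: rec X.…, data: rec X.…}, more: ?Int.end}, err: ?Int.!Unit.rec X.…}
@4 !Int  ok  residual = +{ack: !Str.?Bool.rec X.…, data: +{data: &{err: rec X.…, data: rec X.…}, more: ?Int.end}, err: ?Int.!Unit.rec X.…}
@5 + data  ok  residual = +{data: &{err: rec X.…, data: rec X.…}, more: ?Int.end}
@6 + more  ok  residual = ?Int.end
@7 ?Int  ok  residual = end
τ conforms to S (length 7)

NONE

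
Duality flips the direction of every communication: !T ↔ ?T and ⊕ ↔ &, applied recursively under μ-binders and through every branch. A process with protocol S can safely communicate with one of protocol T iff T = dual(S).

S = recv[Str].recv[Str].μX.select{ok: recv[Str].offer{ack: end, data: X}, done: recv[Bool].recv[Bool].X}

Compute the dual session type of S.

recv[Str] = send[Str]
  recv[Str] = send[Str]
    μX = μX  (binder kept)
      select{ok,done} = offer{ok,done}  (select→offer)
        [ok]
          recv[Str] = send[Str]
            offer{ack,data} = select{ack,data}  (&→⊕)
              [ack]
                dual(end) = end
              [data]
                dual(X) = X
        [done]
          recv[Bool] = send[Bool]
            recv[Bool] = send[Bool]
              dual(X) = X

send[Str].send[Str].μX.offer{ok: send[Str].select{ack: end, data: X}, done: send[Bool].send[Bool].X}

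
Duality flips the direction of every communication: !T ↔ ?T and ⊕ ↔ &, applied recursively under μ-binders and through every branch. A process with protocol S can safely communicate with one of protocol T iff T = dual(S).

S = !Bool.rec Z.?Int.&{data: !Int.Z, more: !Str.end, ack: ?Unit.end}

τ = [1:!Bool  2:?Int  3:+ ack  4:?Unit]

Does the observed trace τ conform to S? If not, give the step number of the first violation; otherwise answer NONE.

3

[1] !Bool  ✓  residual = rec Z.…
[2] ?Int  ✓  residual = &{data: !Int.rec Z.…, more: !Str.end, ack: ?Unit.end}
[3] got + ack, protocol expects & data or & more or & ack  ✗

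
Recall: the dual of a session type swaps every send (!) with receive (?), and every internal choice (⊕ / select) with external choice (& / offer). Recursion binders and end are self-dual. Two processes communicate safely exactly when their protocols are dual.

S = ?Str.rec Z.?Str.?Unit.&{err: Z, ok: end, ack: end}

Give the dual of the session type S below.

?Str → !Str
  rec Z → rec Z  (binder kept)
    ?Str → !Str
      ?Unit → !Unit
        &{err,ok,ack} → +{err,ok,ack}  (&→⊕)
          [err]
            Z ↦ Z
          [ok]
            end ↦ end
          [ack]
            end ↦ end

!Str.rec Z.!Str.!Unit.+{err: Z, ok: end, ack: end}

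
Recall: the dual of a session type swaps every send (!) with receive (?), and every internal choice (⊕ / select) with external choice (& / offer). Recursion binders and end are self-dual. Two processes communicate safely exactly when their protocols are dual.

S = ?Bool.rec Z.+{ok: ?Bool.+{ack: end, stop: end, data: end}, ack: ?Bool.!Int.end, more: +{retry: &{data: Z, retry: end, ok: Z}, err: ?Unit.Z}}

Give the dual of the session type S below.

!Bool.rec Z.&{ok: !Bool.&{ack: end, stop: end, data: end}, ack: !Bool.?Int.end, more: &{retry: +{data: Z, retry: end, ok: Z}, err: !Unit.Z}}

?Bool ↦ !Bool
  rec Z ↦ rec Z  (μ self-dual)
    +{ok,ack,more} ↦ &{ok,ack,more}  (internal→external)
      • ok:
        ?Bool ↦ !Bool
          +{ack,stop,data} ↦ &{ack,stop,data}  (internal→external)
            • ack:
              dual(end) = end
            • stop:
              dual(end) = end
            • data:
              dual(end) = end
      • ack:
        ?Bool ↦ !Bool
          !Int ↦ ?Int
            dual(end) = end
      • more:
        +{retry,err} ↦ &{retry,err}  (internal→external)
          • retry:
            &{data,retry,ok} ↦ +{data,retry,ok}  (external→internal)
              • data:
                dual(Z) = Z
              • retry:
                dual(end) = end
              • ok:
                dual(Z) = Z
          • err:
            ?Unit ↦ !Unit
              dual(Z) = Z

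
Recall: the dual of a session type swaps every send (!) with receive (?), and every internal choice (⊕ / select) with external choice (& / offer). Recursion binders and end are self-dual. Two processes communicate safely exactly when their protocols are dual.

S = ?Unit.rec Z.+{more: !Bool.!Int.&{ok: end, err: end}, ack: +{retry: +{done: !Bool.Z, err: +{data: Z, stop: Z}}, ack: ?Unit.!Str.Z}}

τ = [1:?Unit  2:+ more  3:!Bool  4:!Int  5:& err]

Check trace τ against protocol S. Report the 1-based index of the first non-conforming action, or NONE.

[1] ?Unit  ✓  state: rec Z.…
[2] + more  ✓  state: !Bool.!Int.&{ok: end, err: end}
[3] !Bool  ✓  state: !Int.&{ok: end, err: end}
[4] !Int  ✓  state: &{ok: end, err: end}
[5] & err  ✓  state: end
all 5 steps conform

NONE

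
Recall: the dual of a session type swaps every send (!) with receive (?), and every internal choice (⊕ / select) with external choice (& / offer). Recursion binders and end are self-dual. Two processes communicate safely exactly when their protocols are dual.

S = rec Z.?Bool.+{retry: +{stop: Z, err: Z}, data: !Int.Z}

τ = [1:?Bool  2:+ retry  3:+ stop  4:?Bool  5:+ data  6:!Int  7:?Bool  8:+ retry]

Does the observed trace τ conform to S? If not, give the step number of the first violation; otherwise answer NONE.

NONE

[1] ?Bool  ✓  now at +{retry: +{stop: rec Z.…, err: rec Z.…}, data: !Int.rec Z.…}
[2] + retry  ✓  now at +{stop: rec Z.…, err: rec Z.…}
[3] + stop  ✓  now at rec Z.…
[4] ?Bool  ✓  now at +{retry: +{stop: rec Z.…, err: rec Z.…}, data: !Int.rec Z.…}
[5] + data  ✓  now at !Int.rec Z.…
[6] !Int  ✓  now at rec Z.…
[7] ?Bool  ✓  now at +{retry: +{stop: rec Z.…, err: rec Z.…}, data: !Int.rec Z.…}
[8] + retry  ✓  now at +{stop: rec Z.…, err: rec Z.…}
τ conforms to S (length 8)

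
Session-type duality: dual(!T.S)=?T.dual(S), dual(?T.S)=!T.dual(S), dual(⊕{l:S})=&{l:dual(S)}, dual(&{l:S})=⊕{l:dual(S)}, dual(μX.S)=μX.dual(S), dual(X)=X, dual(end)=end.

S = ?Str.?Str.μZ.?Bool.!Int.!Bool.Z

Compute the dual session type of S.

!Str.!Str.μZ.!Bool.?Int.?Bool.Z

?Str = !Str
  ?Str = !Str
    μZ = μZ  (rec unchanged)
      ?Bool = !Bool
        !Int = ?Int
          !Bool = ?Bool
            Z ↦ Z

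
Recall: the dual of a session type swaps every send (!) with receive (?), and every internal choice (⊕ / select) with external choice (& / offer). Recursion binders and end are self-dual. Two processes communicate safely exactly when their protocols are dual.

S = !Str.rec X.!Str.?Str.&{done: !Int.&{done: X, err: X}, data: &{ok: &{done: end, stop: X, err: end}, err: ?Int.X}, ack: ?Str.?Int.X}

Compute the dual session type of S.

?Str.rec X.?Str.!Str.+{done: ?Int.+{done: X, err: X}, data: +{ok: +{done: end, stop: X, err: end}, err: !Int.X}, ack: !Str.!Int.X}

!Str = ?Str
  rec X = rec X  (binder kept)
    !Str = ?Str
      ?Str = !Str
        &{done,data,ack} = +{done,data,ack}  (offer→select)
          • done:
            !Int = ?Int
              &{done,err} = +{done,err}  (offer→select)
                • done:
                  X self-dual
                • err:
                  X self-dual
          • data:
            &{ok,err} = +{ok,err}  (offer→select)
              • ok:
                &{done,stop,err} = +{done,stop,err}  (offer→select)
                  • done:
                    end self-dual
                  • stop:
                    X self-dual
                  • err:
                    end self-dual
              • err:
                ?Int = !Int
                  X self-dual
          • ack:
            ?Str = !Str
              ?Int = !Int
                X self-dual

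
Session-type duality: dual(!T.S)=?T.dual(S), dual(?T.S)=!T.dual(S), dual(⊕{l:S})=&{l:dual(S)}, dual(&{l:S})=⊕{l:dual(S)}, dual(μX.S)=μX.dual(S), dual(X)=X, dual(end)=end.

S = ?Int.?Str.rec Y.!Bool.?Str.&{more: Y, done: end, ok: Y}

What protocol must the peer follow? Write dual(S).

!Int.!Str.rec Y.?Bool.!Str.+{more: Y, done: end, ok: Y}

?Int ↦ !Int
  ?Str ↦ !Str
    rec Y ↦ rec Y  (μ self-dual)
      !Bool ↦ ?Bool
        ?Str ↦ !Str
          &{more,done,ok} ↦ +{more,done,ok}  (external→internal)
            [more]
              dual(Y) = Y
            [done]
              dual(end) = end
            [ok]
              dual(Y) = Y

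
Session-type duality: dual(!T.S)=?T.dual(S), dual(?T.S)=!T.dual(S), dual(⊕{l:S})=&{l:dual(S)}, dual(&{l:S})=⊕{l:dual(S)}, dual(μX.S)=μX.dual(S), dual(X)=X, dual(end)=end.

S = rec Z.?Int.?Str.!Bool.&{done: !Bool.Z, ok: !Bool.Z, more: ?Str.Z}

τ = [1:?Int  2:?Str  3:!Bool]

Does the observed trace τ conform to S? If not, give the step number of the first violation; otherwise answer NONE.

NONE

step 1: ?Int  ok  state: ?Str.!Bool.&{done: !Bool.rec Z.…, ok: !Bool.rec Z.…, more: ?Str.rec Z.…}
step 2: ?Str  ok  state: !Bool.&{done: !Bool.rec Z.…, ok: !Bool.rec Z.…, more: ?Str.rec Z.…}
step 3: !Bool  ok  state: &{done: !Bool.rec Z.…, ok: !Bool.rec Z.…, more: ?Str.rec Z.…}
all 3 steps conform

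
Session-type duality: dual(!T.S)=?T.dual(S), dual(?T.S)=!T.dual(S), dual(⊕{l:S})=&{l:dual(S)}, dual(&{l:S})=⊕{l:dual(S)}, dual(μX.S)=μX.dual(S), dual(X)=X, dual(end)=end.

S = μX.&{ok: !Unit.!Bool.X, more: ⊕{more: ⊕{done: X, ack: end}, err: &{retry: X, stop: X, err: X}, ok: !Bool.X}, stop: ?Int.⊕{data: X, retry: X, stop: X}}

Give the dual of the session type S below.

μX.⊕{ok: ?Unit.?Bool.X, more: &{more: &{done: X, ack: end}, err: ⊕{retry: X, stop: X, err: X}, ok: ?Bool.X}, stop: !Int.&{data: X, retry: X, stop: X}}

μX → μX  (rec unchanged)
  &{ok,more,stop} → ⊕{ok,more,stop}  (external→internal)
    • ok:
      !Unit → ?Unit
        !Bool → ?Bool
          dual(X) = X
    • more:
      ⊕{more,err,ok} → &{more,err,ok}  (⊕→&)
        • more:
          ⊕{done,ack} → &{done,ack}  (⊕→&)
            • done:
              dual(X) = X
            • ack:
              dual(end) = end
        • err:
          &{retry,stop,err} → ⊕{retry,stop,err}  (external→internal)
            • retry:
              dual(X) = X
            • stop:
              dual(X) = X
            • err:
              dual(X) = X
        • ok:
          !Bool → ?Bool
            dual(X) = X
    • stop:
      ?Int → !Int
        ⊕{data,retry,stop} → &{data,retry,stop}  (⊕→&)
          • data:
            dual(X) = X
          • retry:
            dual(X) = X
          • stop:
            dual(X) = X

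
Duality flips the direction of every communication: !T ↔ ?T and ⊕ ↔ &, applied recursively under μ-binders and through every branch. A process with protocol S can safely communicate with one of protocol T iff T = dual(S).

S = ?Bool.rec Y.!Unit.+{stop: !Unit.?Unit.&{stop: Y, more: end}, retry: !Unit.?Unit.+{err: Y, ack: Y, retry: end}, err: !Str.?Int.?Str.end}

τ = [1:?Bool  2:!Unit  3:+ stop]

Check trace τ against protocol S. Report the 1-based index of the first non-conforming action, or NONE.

[1] ?Bool  ✓  now at rec Y.…
[2] !Unit  ✓  now at +{stop: !Unit.?Unit.&{stop: rec Y.…, more: end}, retry: !Unit.?Unit.+{err: rec Y.…, ack: rec Y.…, retry: end}, err: !Str.?Int.?Str.end}
[3] + stop  ✓  now at !Unit.?Unit.&{stop: rec Y.…, more: end}
all 3 steps conform

NONE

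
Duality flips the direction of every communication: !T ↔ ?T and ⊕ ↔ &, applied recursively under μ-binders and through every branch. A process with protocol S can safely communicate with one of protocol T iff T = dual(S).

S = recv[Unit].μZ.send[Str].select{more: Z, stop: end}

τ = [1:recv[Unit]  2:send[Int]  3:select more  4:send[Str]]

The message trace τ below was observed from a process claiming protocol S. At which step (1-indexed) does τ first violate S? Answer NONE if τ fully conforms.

2

step 1: recv[Unit]  ✓  now at μZ.…
step 2: got send[Int], protocol expects send[Str]  ✗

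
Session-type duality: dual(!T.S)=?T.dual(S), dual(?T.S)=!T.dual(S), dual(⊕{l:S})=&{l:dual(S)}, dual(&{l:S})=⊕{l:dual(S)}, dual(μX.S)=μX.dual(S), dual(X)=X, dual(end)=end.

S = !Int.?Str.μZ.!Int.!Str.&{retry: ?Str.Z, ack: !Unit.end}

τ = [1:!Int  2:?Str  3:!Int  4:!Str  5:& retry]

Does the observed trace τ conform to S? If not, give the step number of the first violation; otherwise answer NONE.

NONE

[1] !Int  ok  cont: ?Str.μZ.…
[2] ?Str  ok  cont: μZ.…
[3] !Int  ok  cont: !Str.&{retry: ?Str.μZ.…, ack: !Unit.end}
[4] !Str  ok  cont: &{retry: ?Str.μZ.…, ack: !Unit.end}
[5] & retry  ok  cont: ?Str.μZ.…
trace exhausted — no violation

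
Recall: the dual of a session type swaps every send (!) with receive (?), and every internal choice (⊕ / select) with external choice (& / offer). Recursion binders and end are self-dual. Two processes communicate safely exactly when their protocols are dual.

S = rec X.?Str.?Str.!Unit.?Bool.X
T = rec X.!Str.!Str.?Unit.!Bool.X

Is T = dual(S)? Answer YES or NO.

YES

rec X | rec X  ok (μ self-dual)
  ?Str | !Str  ok
    ?Str | !Str  ok
      !Unit | ?Unit  ok
        ?Bool | !Bool  ok
          X | X  ok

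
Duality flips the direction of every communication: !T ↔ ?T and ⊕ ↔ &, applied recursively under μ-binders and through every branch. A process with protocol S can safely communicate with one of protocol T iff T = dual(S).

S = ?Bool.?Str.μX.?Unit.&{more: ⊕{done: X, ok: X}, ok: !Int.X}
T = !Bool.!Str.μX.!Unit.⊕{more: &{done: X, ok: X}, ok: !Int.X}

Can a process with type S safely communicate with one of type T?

NO

?Bool | !Bool  match
  ?Str | !Str  match
    μX | μX  match (binder kept)
      ?Unit | !Unit  match
        &{more,ok} | ⊕{more,ok}  match labels match
          [more]
            ⊕{done,ok} | &{done,ok}  match labels match
              [done]
                X | X  match
              [ok]
                X | X  match
          [ok]
            !Int | !Int  ✗ same direction on both sides — not dual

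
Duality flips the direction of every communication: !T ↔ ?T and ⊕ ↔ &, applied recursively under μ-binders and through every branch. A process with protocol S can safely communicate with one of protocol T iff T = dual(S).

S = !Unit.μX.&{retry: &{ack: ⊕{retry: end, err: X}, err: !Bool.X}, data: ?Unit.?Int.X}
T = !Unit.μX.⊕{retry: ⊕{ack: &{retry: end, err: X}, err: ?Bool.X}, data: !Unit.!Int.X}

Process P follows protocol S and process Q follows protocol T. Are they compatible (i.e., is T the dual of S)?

NO

!Unit ‖ !Unit  ✗ same direction on both sides — not dual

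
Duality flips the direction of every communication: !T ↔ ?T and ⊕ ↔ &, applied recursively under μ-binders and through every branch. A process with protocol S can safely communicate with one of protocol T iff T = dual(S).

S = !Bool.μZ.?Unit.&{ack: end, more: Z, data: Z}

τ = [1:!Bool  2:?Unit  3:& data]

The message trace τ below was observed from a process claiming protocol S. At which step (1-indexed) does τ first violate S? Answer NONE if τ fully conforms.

NONE

step 1: !Bool  match  cont: μZ.…
step 2: ?Unit  match  cont: &{ack: end, more: μZ.…, data: μZ.…}
step 3: & data  match  cont: μZ.…
τ conforms to S (length 3)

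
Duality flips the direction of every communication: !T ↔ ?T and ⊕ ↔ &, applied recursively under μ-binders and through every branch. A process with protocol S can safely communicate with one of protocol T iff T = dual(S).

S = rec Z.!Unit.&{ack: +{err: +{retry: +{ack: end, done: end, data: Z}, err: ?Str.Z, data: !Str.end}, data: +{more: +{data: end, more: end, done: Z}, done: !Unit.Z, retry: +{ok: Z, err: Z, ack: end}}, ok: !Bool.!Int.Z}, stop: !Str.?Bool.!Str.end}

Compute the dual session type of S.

rec Z.?Unit.+{ack: &{err: &{retry: &{ack: end, done: end, data: Z}, err: !Str.Z, data: ?Str.end}, data: &{more: &{data: end, more: end, done: Z}, done: ?Unit.Z, retry: &{ok: Z, err: Z, ack: end}}, ok: ?Bool.?Int.Z}, stop: ?Str.!Bool.?Str.end}

rec Z ↦ rec Z  (rec unchanged)
  !Unit ↦ ?Unit
    &{ack,stop} ↦ +{ack,stop}  (&→⊕)
      • ack:
        +{err,data,ok} ↦ &{err,data,ok}  (internal→external)
          • err:
            +{retry,err,data} ↦ &{retry,err,data}  (internal→external)
              • retry:
                +{ack,done,data} ↦ &{ack,done,data}  (internal→external)
                  • ack:
                    end self-dual
                  • done:
                    end self-dual
                  • data:
                    Z self-dual
              • err:
                ?Str ↦ !Str
                  Z self-dual
              • data:
                !Str ↦ ?Str
                  end self-dual
          • data:
            +{more,done,retry} ↦ &{more,done,retry}  (internal→external)
              • more:
                +{data,more,done} ↦ &{data,more,done}  (internal→external)
                  • data:
                    end self-dual
                  • more:
                    end self-dual
                  • done:
                    Z self-dual
              • done:
                !Unit ↦ ?Unit
                  Z self-dual
              • retry:
                +{ok,err,ack} ↦ &{ok,err,ack}  (internal→external)
                  • ok:
                    Z self-dual
                  • err:
                    Z self-dual
                  • ack:
                    end self-dual
          • ok:
            !Bool ↦ ?Bool
              !Int ↦ ?Int
                Z self-dual
      • stop:
        !Str ↦ ?Str
          ?Bool ↦ !Bool
            !Str ↦ ?Str
              end self-dual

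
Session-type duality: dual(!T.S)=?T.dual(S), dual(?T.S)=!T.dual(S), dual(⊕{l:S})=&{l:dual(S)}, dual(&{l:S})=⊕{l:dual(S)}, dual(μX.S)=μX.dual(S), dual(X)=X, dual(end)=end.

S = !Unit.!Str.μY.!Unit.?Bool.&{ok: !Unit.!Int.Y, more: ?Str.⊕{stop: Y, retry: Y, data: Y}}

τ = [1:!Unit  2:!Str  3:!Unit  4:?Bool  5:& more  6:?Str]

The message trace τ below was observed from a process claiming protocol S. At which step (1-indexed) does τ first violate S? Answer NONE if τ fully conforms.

NONE

step 1: !Unit  ✓  state: !Str.μY.…
step 2: !Str  ✓  state: μY.…
step 3: !Unit  ✓  state: ?Bool.&{ok: !Unit.!Int.μY.…, more: ?Str.⊕{stop: μY.…, retry: μY.…, data: μY.…}}
step 4: ?Bool  ✓  state: &{ok: !Unit.!Int.μY.…, more: ?Str.⊕{stop: μY.…, retry: μY.…, data: μY.…}}
step 5: & more  ✓  state: ?Str.⊕{stop: μY.…, retry: μY.…, data: μY.…}
step 6: ?Str  ✓  state: ⊕{stop: μY.…, retry: μY.…, data: μY.…}
all 6 steps conform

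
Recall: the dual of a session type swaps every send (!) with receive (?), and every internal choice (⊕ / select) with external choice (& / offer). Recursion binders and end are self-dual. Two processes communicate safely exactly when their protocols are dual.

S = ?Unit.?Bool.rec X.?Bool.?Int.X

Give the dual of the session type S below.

!Unit.!Bool.rec X.!Bool.!Int.X

?Unit ↦ !Unit
  ?Bool ↦ !Bool
    rec X ↦ rec X  (rec unchanged)
      ?Bool ↦ !Bool
        ?Int ↦ !Int
          X self-dual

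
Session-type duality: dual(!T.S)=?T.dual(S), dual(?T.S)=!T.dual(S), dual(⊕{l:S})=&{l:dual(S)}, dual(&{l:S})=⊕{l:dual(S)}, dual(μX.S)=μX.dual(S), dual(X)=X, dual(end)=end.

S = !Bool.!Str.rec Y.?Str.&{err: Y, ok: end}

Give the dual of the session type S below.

!Bool ↦ ?Bool
  !Str ↦ ?Str
    rec Y ↦ rec Y  (binder kept)
      ?Str ↦ !Str
        &{err,ok} ↦ +{err,ok}  (external→internal)
          [err]
            Y self-dual
          [ok]
            end self-dual

?Bool.?Str.rec Y.!Str.+{err: Y, ok: end}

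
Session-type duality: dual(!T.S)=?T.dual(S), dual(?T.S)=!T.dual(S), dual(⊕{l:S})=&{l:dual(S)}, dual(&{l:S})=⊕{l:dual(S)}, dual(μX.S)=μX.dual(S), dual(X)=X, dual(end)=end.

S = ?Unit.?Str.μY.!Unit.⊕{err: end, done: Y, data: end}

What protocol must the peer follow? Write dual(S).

!Unit.!Str.μY.?Unit.&{err: end, done: Y, data: end}

?Unit = !Unit
  ?Str = !Str
    μY = μY  (binder kept)
      !Unit = ?Unit
        ⊕{err,done,data} = &{err,done,data}  (select→offer)
          • err:
            end ↦ end
          • done:
            Y ↦ Y
          • data:
            end ↦ end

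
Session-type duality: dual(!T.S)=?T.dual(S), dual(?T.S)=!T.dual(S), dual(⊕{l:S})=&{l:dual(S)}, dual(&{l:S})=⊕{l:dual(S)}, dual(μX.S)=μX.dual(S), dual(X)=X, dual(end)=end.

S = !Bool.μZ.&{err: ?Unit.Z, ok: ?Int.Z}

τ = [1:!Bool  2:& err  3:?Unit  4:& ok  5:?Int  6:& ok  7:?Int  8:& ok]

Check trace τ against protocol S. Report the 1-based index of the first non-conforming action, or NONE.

NONE

@1 !Bool  ok  cont: μZ.…
@2 & err  ok  cont: ?Unit.μZ.…
@3 ?Unit  ok  cont: μZ.…
@4 & ok  ok  cont: ?Int.μZ.…
@5 ?Int  ok  cont: μZ.…
@6 & ok  ok  cont: ?Int.μZ.…
@7 ?Int  ok  cont: μZ.…
@8 & ok  ok  cont: ?Int.μZ.…
τ conforms to S (length 8)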